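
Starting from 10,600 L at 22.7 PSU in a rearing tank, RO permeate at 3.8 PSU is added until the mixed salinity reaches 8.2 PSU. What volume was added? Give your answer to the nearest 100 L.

Salt balance: 10,600×22.7 + V×3.8 = (10,600+V)×8.2
240,620 + 3.8V = 86,920 + 8.2V
153,700 = 4.4V
V = 34,931.82 L

34900 L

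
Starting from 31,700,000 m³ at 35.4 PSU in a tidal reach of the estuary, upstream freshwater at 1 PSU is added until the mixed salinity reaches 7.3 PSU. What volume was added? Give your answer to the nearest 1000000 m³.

141000000 m³

Salt balance: 31,700,000×35.4 + V×1 = (31,700,000+V)×7.3
1,122,180,000 + 1V = 231,410,000 + 7.3V
890,770,000 = 6.3V
V = 141,392,063.49 m³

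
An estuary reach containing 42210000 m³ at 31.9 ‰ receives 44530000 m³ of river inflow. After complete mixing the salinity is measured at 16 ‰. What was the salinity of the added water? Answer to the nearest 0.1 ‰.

Salt balance: 42,210,000×31.9 + 44,530,000×S = 86,740,000×16
1,346,499,000 + 44,530,000·S = 1,387,840,000
S = (1,387,840,000 − 1,346,499,000) / 44,530,000 = 0.9284 ‰

0.9 ‰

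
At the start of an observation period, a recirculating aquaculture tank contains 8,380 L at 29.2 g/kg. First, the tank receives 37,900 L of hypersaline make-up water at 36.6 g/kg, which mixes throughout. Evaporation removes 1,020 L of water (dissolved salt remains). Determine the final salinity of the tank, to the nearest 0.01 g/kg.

After mixing: salt = 8,380×29.2 + 37,900×36.6 = 1,631,836; volume = 46,280 L
After evaporation: salt unchanged = 1,631,836; volume = 46,280 − 1,020 = 45,260 L
S = 1,631,836 / 45,260 = 36.0547 g/kg

36.05 g/kg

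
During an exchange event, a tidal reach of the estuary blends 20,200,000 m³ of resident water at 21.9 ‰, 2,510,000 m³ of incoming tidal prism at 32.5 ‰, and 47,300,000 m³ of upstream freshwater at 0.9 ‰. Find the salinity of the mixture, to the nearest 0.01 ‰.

8.09 ‰

Total salt / total volume:
salt = 20,200,000×21.9 + 2,510,000×32.5 + 47,300,000×0.9 = 442,380,000 + 81,575,000 + 42,570,000 = 566,525,000
volume = 20,200,000 + 2,510,000 + 47,300,000 = 70,010,000 m³
S = 566,525,000 / 70,010,000 = 8.0921 ‰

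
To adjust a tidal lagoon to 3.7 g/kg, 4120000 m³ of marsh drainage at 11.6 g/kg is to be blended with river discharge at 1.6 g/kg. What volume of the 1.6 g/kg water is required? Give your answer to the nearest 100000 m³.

Salt balance: 4,120,000×11.6 + V×1.6 = (4,120,000+V)×3.7
47,792,000 + 1.6V = 15,244,000 + 3.7V
32,548,000 = 2.1V
V = 15,499,047.62 m³

15500000 m³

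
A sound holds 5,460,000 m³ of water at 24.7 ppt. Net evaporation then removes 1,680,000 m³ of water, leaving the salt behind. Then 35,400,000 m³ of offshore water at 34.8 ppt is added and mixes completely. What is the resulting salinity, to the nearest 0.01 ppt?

34.88 ppt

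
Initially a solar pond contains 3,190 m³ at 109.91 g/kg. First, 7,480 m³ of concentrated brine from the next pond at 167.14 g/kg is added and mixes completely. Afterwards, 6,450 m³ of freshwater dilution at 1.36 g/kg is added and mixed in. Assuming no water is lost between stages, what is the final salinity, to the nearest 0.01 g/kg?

Mass of salt is conserved:
Initial salt = 3,190×109.91 = 350,612.9
After stage 1: salt = 350,612.9 + 7,480×167.14 = 1,600,820.1; volume = 10,670 m³; S = 150.03 g/kg
After stage 2: salt = 1,600,820.1 + 6,450×1.36 = 1,609,592.1; volume = 17,120 m³
S = 1,609,592.1 / 17,120 = 94.0182 g/kg

94.02 g/kg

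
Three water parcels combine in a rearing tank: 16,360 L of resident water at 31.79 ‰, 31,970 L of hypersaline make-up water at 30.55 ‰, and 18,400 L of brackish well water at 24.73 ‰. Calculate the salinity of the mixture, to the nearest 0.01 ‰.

Total salt / total volume:
salt = 16,360×31.79 + 31,970×30.55 + 18,400×24.73 = 520,084.4 + 976,683.5 + 455,032 = 1,951,799.9
volume = 16,360 + 31,970 + 18,400 = 66,730 L
S = 1,951,799.9 / 66,730 = 29.2492 ‰

29.25 ‰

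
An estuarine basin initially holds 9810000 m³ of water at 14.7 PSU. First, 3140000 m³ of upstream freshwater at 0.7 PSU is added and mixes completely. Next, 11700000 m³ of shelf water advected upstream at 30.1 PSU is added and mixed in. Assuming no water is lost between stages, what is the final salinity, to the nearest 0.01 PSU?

Conserving salt mass:
Initial salt = 9,810,000×14.7 = 144,207,000
After stage 1: salt = 144,207,000 + 3,140,000×0.7 = 146,405,000; volume = 12,950,000 m³; S = 11.305 PSU
After stage 2: salt = 146,405,000 + 11,700,000×30.1 = 498,575,000; volume = 24,650,000 m³
S = 498,575,000 / 24,650,000 = 20.2262 PSU

20.23 PSU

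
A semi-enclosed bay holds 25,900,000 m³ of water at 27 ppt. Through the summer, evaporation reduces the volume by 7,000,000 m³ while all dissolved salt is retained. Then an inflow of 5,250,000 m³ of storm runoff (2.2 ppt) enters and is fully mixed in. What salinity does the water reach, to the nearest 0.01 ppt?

29.43 ppt

After evaporation: salt = 25,900,000×27 = 699,300,000; volume = 25,900,000 − 7,000,000 = 18,900,000 m³
After mixing: salt = 699,300,000 + 5,250,000×2.2 = 710,850,000; volume = 18,900,000 + 5,250,000 = 24,150,000 m³
S = 710,850,000 / 24,150,000 = 29.4348 ppt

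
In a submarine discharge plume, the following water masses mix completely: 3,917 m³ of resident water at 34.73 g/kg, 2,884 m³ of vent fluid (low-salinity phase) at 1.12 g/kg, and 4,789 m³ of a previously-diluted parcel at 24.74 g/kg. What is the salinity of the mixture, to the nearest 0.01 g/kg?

By conservation of dissolved salt,
salt = 3,917×34.73 + 2,884×1.12 + 4,789×24.74 = 136,037.41 + 3,230.08 + 118,479.86 = 257,747.35
volume = 3,917 + 2,884 + 4,789 = 11,590 m³
S = 257,747.35 / 11,590 = 22.2388 g/kg

22.24 g/kg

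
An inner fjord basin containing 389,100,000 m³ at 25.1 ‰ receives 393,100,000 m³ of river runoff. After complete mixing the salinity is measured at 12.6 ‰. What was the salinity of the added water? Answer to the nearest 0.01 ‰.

Salt balance: 389,100,000×25.1 + 393,100,000×S = 782,200,000×12.6
9,766,410,000 + 393,100,000·S = 9,855,720,000
S = (9,855,720,000 − 9,766,410,000) / 393,100,000 = 0.2272 ‰

0.23 ‰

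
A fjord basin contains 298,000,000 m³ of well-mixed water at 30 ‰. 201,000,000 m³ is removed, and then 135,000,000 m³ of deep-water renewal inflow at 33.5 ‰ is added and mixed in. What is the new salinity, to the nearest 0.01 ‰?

32.04 ‰

Remaining after removal: 97,000,000 m³ at 30 ‰ (salt = 2,910,000,000)
After addition: salt = 2,910,000,000 + 135,000,000×33.5 = 7,432,500,000; volume = 232,000,000 m³
S = 7,432,500,000 / 232,000,000 = 32.0366 ‰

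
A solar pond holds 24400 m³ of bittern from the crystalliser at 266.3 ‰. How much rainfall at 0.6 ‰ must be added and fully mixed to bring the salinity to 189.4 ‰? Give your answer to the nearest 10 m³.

Salt balance: 24,400×266.3 + V×0.6 = (24,400+V)×189.4
6,497,720 + 0.6V = 4,621,360 + 189.4V
1,876,360 = 188.8V
V = 9,938.35 m³

9940 m³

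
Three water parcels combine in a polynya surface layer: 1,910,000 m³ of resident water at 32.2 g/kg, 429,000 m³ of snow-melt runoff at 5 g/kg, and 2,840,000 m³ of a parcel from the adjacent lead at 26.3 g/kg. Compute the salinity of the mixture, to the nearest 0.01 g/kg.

Total salt / total volume:
salt = 1,910,000×32.2 + 429,000×5 + 2,840,000×26.3 = 61,502,000 + 2,145,000 + 74,692,000 = 138,339,000
volume = 1,910,000 + 429,000 + 2,840,000 = 5,179,000 m³
S = 138,339,000 / 5,179,000 = 26.7115 g/kg

26.71 g/kg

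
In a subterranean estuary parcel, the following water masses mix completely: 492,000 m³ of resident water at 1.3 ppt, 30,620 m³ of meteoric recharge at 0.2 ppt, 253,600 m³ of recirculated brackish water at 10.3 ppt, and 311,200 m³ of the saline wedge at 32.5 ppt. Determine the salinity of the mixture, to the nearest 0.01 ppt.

12.30 ppt

Conserving salt mass:
salt = 492,000×1.3 + 30,620×0.2 + 253,600×10.3 + 311,200×32.5 = 639,600 + 6,124 + 2,612,080 + 10,114,000 = 13,371,804
volume = 492,000 + 30,620 + 253,600 + 311,200 = 1,087,420 m³
S = 13,371,804 / 1,087,420 = 12.2968 ppt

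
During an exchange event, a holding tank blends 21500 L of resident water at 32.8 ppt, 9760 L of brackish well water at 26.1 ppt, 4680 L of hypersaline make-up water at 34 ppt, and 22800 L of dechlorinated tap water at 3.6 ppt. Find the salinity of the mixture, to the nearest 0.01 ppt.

Mass of salt is conserved:
salt = 21,500×32.8 + 9,760×26.1 + 4,680×34 + 22,800×3.6 = 705,200 + 254,736 + 159,120 + 82,080 = 1,201,136
volume = 21,500 + 9,760 + 4,680 + 22,800 = 58,740 L
S = 1,201,136 / 58,740 = 20.4483 ppt

20.45 ppt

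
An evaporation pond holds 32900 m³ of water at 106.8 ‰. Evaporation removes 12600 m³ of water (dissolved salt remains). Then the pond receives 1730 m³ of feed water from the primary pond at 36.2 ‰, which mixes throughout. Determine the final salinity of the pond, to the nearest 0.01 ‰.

After evaporation: salt = 32,900×106.8 = 3,513,720; volume = 32,900 − 12,600 = 20,300 m³
After mixing: salt = 3,513,720 + 1,730×36.2 = 3,576,346; volume = 20,300 + 1,730 = 22,030 m³
S = 3,576,346 / 22,030 = 162.3398 ‰

162.34 ‰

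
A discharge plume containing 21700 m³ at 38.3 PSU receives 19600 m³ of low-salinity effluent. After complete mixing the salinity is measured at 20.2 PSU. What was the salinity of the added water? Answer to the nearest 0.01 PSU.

0.16 PSU

Salt balance: 21,700×38.3 + 19,600×S = 41,300×20.2
831,110 + 19,600·S = 834,260
S = (834,260 − 831,110) / 19,600 = 0.1607 PSU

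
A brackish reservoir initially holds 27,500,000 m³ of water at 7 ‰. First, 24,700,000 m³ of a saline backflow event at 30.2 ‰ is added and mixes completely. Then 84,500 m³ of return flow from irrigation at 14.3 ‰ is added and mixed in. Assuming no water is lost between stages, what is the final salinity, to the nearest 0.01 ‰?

17.97 ‰

Conserving salt mass:
Initial salt = 27,500,000×7 = 192,500,000
After stage 1: salt = 192,500,000 + 24,700,000×30.2 = 938,440,000; volume = 52,200,000 m³; S = 17.978 ‰
After stage 2: salt = 938,440,000 + 84,500×14.3 = 939,648,350; volume = 52,284,500 m³
S = 939,648,350 / 52,284,500 = 17.9718 ‰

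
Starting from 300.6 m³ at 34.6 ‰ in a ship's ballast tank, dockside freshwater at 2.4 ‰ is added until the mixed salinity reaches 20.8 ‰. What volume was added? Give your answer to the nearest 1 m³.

Salt balance: 300.6×34.6 + V×2.4 = (300.6+V)×20.8
10,400.76 + 2.4V = 6,252.48 + 20.8V
4,148.28 = 18.4V
V = 225.45 m³

225 m³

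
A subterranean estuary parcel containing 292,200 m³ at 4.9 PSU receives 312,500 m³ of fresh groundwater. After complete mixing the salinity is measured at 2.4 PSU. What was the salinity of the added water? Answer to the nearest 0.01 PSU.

Salt balance: 292,200×4.9 + 312,500×S = 604,700×2.4
1,431,780 + 312,500·S = 1,451,280
S = (1,451,280 − 1,431,780) / 312,500 = 0.0624 PSU

0.06 PSU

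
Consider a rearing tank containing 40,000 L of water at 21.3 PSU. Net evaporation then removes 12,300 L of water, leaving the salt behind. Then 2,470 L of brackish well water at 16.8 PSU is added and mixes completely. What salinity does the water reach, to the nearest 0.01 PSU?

29.62 PSU

After evaporation: salt = 40,000×21.3 = 852,000; volume = 40,000 − 12,300 = 27,700 L
After mixing: salt = 852,000 + 2,470×16.8 = 893,496; volume = 27,700 + 2,470 = 30,170 L
S = 893,496 / 30,170 = 29.6154 PSU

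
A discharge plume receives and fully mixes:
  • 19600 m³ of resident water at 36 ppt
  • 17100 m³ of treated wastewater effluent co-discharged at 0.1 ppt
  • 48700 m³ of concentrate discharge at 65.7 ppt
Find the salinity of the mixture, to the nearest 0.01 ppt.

Salt balance:
salt = 19,600×36 + 17,100×0.1 + 48,700×65.7 = 705,600 + 1,710 + 3,199,590 = 3,906,900
volume = 19,600 + 17,100 + 48,700 = 85,400 m³
S = 3,906,900 / 85,400 = 45.7482 ppt

45.75 ppt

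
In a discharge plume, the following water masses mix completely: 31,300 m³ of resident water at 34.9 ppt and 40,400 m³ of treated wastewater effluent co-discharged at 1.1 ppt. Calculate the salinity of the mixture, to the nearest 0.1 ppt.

15.9 ppt

Mass of salt is conserved:
salt = 31,300×34.9 + 40,400×1.1 = 1,092,370 + 44,440 = 1,136,810
volume = 31,300 + 40,400 = 71,700 m³
S = 1,136,810 / 71,700 = 15.855 ppt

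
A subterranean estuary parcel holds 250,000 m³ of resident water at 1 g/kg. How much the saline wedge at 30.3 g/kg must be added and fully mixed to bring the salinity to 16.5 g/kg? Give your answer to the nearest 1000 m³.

281000 m³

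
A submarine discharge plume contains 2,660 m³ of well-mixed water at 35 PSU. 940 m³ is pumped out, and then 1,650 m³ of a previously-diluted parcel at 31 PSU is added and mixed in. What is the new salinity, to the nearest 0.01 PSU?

33.04 PSU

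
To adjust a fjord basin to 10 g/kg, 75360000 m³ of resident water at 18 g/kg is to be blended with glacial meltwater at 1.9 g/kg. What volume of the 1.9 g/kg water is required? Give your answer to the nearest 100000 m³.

Salt balance: 75,360,000×18 + V×1.9 = (75,360,000+V)×10
1,356,480,000 + 1.9V = 753,600,000 + 10V
602,880,000 = 8.1V
V = 74,429,629.63 m³

74400000 m³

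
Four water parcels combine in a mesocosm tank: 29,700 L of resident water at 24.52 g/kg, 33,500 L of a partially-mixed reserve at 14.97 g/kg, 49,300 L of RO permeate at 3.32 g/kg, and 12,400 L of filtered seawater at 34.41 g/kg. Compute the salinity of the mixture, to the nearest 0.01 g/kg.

14.57 g/kg

Salt balance:
salt = 29,700×24.52 + 33,500×14.97 + 49,300×3.32 + 12,400×34.41 = 728,244 + 501,495 + 163,676 + 426,684 = 1,820,099
volume = 29,700 + 33,500 + 49,300 + 12,400 = 124,900 L
S = 1,820,099 / 124,900 = 14.5724 g/kg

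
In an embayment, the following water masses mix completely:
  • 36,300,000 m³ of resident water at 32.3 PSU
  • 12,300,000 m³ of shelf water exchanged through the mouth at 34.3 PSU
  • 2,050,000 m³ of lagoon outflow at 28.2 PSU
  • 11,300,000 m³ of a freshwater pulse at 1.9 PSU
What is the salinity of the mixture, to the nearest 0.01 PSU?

27.02 PSU

By conservation of dissolved salt,
salt = 36,300,000×32.3 + 12,300,000×34.3 + 2,050,000×28.2 + 11,300,000×1.9 = 1,172,490,000 + 421,890,000 + 57,810,000 + 21,470,000 = 1,673,660,000
volume = 36,300,000 + 12,300,000 + 2,050,000 + 11,300,000 = 61,950,000 m³
S = 1,673,660,000 / 61,950,000 = 27.0163 PSU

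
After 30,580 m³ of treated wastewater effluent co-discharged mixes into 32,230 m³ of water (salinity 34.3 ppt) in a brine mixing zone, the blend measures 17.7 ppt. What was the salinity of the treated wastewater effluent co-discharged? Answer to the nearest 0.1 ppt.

0.2 ppt

Salt balance: 32,230×34.3 + 30,580×S = 62,810×17.7
1,105,489 + 30,580·S = 1,111,737
S = (1,111,737 − 1,105,489) / 30,580 = 0.2043 ppt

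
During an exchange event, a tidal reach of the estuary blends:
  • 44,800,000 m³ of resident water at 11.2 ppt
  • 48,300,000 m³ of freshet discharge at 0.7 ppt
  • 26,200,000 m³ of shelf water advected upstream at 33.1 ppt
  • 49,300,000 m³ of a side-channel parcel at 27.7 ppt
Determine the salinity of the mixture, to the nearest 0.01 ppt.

16.42 ppt

By conservation of dissolved salt,
salt = 44,800,000×11.2 + 48,300,000×0.7 + 26,200,000×33.1 + 49,300,000×27.7 = 501,760,000 + 33,810,000 + 867,220,000 + 1,365,610,000 = 2,768,400,000
volume = 44,800,000 + 48,300,000 + 26,200,000 + 49,300,000 = 168,600,000 m³
S = 2,768,400,000 / 168,600,000 = 16.4199 ppt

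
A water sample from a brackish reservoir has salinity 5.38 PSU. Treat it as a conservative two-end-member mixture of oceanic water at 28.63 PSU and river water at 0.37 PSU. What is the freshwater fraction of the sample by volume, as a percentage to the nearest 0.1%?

82.3%

Let f be the freshwater fraction. Salt balance per unit volume:
f×0.37 + (1−f)×28.63 = 5.38
f = (28.63 − 5.38) / (28.63 − 0.37) = 23.25/28.26 = 0.8227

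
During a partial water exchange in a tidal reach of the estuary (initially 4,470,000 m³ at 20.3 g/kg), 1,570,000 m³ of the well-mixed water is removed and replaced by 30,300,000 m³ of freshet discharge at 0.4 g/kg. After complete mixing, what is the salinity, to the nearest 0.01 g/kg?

2.14 g/kg

Remaining after removal: 2,900,000 m³ at 20.3 g/kg (salt = 58,870,000)
After addition: salt = 58,870,000 + 30,300,000×0.4 = 70,990,000; volume = 33,200,000 m³
S = 70,990,000 / 33,200,000 = 2.1383 g/kg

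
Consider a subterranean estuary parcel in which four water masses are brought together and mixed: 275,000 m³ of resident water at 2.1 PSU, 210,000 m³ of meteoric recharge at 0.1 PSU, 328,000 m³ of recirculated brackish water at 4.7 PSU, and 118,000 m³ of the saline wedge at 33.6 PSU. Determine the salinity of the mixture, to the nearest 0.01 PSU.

Conserving salt mass:
salt = 275,000×2.1 + 210,000×0.1 + 328,000×4.7 + 118,000×33.6 = 577,500 + 21,000 + 1,541,600 + 3,964,800 = 6,104,900
volume = 275,000 + 210,000 + 328,000 + 118,000 = 931,000 m³
S = 6,104,900 / 931,000 = 6.5574 PSU

6.56 PSU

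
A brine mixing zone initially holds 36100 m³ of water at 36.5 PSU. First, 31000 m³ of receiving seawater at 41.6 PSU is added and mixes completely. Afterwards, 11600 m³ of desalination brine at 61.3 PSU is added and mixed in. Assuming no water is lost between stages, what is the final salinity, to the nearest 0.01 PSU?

42.16 PSU

Mass of salt is conserved:
Initial salt = 36,100×36.5 = 1,317,650
After stage 1: salt = 1,317,650 + 31,000×41.6 = 2,607,250; volume = 67,100 m³; S = 38.856 PSU
After stage 2: salt = 2,607,250 + 11,600×61.3 = 3,318,330; volume = 78,700 m³
S = 3,318,330 / 78,700 = 42.1643 PSU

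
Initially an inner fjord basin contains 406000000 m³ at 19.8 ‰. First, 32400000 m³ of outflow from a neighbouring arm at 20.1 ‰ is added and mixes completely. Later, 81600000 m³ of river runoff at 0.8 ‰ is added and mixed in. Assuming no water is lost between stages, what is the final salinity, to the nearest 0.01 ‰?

Conserving salt mass:
Initial salt = 406,000,000×19.8 = 8,038,800,000
After stage 1: salt = 8,038,800,000 + 32,400,000×20.1 = 8,690,040,000; volume = 438,400,000 m³; S = 19.822 ‰
After stage 2: salt = 8,690,040,000 + 81,600,000×0.8 = 8,755,320,000; volume = 520,000,000 m³
S = 8,755,320,000 / 520,000,000 = 16.8372 ‰

16.84 ‰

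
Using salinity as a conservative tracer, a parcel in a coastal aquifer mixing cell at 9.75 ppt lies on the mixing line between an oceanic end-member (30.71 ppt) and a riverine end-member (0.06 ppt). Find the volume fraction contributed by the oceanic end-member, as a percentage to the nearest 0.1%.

31.6%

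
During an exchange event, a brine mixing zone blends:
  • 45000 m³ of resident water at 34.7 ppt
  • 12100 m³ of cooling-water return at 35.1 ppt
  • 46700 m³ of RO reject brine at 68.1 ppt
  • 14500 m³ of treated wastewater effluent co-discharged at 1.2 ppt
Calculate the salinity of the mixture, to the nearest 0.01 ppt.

43.82 ppt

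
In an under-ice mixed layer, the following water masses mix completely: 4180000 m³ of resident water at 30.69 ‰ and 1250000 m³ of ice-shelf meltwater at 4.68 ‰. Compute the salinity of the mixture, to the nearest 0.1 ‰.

24.7 ‰

Mass of salt is conserved:
salt = 4,180,000×30.69 + 1,250,000×4.68 = 128,284,200 + 5,850,000 = 134,134,200
volume = 4,180,000 + 1,250,000 = 5,430,000 m³
S = 134,134,200 / 5,430,000 = 24.702 ‰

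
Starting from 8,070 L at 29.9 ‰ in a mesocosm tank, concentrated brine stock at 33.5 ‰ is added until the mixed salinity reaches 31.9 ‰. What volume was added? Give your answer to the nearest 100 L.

Salt balance: 8,070×29.9 + V×33.5 = (8,070+V)×31.9
241,293 + 33.5V = 257,433 + 31.9V
16,140 = 1.6V
V = 10,087.5 L

10100 L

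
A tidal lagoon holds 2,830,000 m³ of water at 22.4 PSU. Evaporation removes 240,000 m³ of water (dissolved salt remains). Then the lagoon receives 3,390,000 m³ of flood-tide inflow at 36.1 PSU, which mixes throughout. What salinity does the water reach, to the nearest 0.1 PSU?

31.1 PSU

After evaporation: salt = 2,830,000×22.4 = 63,392,000; volume = 2,830,000 − 240,000 = 2,590,000 m³
After mixing: salt = 63,392,000 + 3,390,000×36.1 = 185,771,000; volume = 2,590,000 + 3,390,000 = 5,980,000 m³
S = 185,771,000 / 5,980,000 = 31.0654 PSU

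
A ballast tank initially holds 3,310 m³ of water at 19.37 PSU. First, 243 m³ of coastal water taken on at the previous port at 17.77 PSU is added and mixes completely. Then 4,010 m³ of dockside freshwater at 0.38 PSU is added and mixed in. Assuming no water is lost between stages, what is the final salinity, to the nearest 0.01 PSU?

9.25 PSU

Total salt / total volume:
Initial salt = 3,310×19.37 = 64,114.7
After stage 1: salt = 64,114.7 + 243×17.77 = 68,432.81; volume = 3,553 m³; S = 19.261 PSU
After stage 2: salt = 68,432.81 + 4,010×0.38 = 69,956.61; volume = 7,563 m³
S = 69,956.61 / 7,563 = 9.2498 PSU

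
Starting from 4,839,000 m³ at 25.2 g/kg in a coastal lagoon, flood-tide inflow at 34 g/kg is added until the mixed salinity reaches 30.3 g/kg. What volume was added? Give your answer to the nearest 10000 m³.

6670000 m³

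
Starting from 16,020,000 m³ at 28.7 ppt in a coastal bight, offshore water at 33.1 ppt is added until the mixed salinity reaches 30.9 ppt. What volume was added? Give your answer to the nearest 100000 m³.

16000000 m³

Salt balance: 16,020,000×28.7 + V×33.1 = (16,020,000+V)×30.9
459,774,000 + 33.1V = 495,018,000 + 30.9V
35,244,000 = 2.2V
V = 16,020,000 m³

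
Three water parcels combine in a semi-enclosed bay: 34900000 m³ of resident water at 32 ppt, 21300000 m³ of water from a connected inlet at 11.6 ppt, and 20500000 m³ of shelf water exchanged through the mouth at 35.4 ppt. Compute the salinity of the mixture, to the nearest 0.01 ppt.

27.24 ppt

Conserving salt mass:
salt = 34,900,000×32 + 21,300,000×11.6 + 20,500,000×35.4 = 1,116,800,000 + 247,080,000 + 725,700,000 = 2,089,580,000
volume = 34,900,000 + 21,300,000 + 20,500,000 = 76,700,000 m³
S = 2,089,580,000 / 76,700,000 = 27.2435 ppt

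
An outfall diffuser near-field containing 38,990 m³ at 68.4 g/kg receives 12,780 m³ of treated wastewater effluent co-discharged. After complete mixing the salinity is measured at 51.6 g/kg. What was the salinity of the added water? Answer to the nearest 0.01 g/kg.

Salt balance: 38,990×68.4 + 12,780×S = 51,770×51.6
2,666,916 + 12,780·S = 2,671,332
S = (2,671,332 − 2,666,916) / 12,780 = 0.3455 g/kg

0.35 g/kg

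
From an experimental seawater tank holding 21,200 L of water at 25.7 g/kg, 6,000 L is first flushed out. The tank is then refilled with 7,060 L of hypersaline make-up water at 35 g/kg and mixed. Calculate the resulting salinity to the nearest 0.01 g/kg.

Remaining after removal: 15,200 L at 25.7 g/kg (salt = 390,640)
After addition: salt = 390,640 + 7,060×35 = 637,740; volume = 22,260 L
S = 637,740 / 22,260 = 28.6496 g/kg

28.65 g/kg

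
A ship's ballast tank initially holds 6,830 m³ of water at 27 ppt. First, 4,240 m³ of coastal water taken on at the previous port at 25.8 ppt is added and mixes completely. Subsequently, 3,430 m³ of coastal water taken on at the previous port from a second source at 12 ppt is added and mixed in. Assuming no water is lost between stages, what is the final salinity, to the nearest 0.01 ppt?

Conserving salt mass:
Initial salt = 6,830×27 = 184,410
After stage 1: salt = 184,410 + 4,240×25.8 = 293,802; volume = 11,070 m³; S = 26.54 ppt
After stage 2: salt = 293,802 + 3,430×12 = 334,962; volume = 14,500 m³
S = 334,962 / 14,500 = 23.1008 ppt

23.10 ppt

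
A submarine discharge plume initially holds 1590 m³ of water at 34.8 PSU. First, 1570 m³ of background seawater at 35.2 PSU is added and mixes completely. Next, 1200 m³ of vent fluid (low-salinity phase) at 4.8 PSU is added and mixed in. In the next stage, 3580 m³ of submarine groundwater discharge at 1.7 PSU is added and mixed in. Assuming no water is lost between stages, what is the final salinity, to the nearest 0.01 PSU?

15.42 PSU

Mass of salt is conserved:
Initial salt = 1,590×34.8 = 55,332
After stage 1: salt = 55,332 + 1,570×35.2 = 110,596; volume = 3,160 m³; S = 34.999 PSU
After stage 2: salt = 110,596 + 1,200×4.8 = 116,356; volume = 4,360 m³; S = 26.687 PSU
After stage 3: salt = 116,356 + 3,580×1.7 = 122,442; volume = 7,940 m³
S = 122,442 / 7,940 = 15.4209 PSU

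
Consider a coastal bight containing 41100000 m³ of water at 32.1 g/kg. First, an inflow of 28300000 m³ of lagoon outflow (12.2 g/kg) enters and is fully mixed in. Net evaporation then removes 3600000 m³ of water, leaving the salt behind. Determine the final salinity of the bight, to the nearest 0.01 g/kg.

After mixing: salt = 41,100,000×32.1 + 28,300,000×12.2 = 1,664,570,000; volume = 69,400,000 m³
After evaporation: salt unchanged = 1,664,570,000; volume = 69,400,000 − 3,600,000 = 65,800,000 m³
S = 1,664,570,000 / 65,800,000 = 25.2974 g/kg

25.30 g/kg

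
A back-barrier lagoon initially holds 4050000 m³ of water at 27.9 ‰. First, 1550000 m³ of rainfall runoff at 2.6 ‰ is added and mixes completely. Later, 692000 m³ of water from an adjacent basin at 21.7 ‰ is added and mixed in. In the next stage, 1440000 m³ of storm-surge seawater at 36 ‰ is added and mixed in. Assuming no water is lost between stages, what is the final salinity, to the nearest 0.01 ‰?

23.78 ‰

Weighted by volume,
Initial salt = 4,050,000×27.9 = 112,995,000
After stage 1: salt = 112,995,000 + 1,550,000×2.6 = 117,025,000; volume = 5,600,000 m³; S = 20.897 ‰
After stage 2: salt = 117,025,000 + 692,000×21.7 = 132,041,400; volume = 6,292,000 m³; S = 20.986 ‰
After stage 3: salt = 132,041,400 + 1,440,000×36 = 183,881,400; volume = 7,732,000 m³
S = 183,881,400 / 7,732,000 = 23.7819 ‰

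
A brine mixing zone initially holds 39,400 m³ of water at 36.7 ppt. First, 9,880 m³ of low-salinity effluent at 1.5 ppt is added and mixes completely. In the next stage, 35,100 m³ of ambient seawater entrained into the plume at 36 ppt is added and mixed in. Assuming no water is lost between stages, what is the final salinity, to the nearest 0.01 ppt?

Salt balance:
Initial salt = 39,400×36.7 = 1,445,980
After stage 1: salt = 1,445,980 + 9,880×1.5 = 1,460,800; volume = 49,280 m³; S = 29.643 ppt
After stage 2: salt = 1,460,800 + 35,100×36 = 2,724,400; volume = 84,380 m³
S = 2,724,400 / 84,380 = 32.2873 ppt

32.29 ppt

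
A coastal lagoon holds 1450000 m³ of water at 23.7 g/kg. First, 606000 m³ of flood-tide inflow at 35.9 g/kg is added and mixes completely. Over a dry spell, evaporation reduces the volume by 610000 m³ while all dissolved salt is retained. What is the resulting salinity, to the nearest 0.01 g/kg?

After mixing: salt = 1,450,000×23.7 + 606,000×35.9 = 56,120,400; volume = 2,056,000 m³
After evaporation: salt unchanged = 56,120,400; volume = 2,056,000 − 610,000 = 1,446,000 m³
S = 56,120,400 / 1,446,000 = 38.8108 g/kg

38.81 g/kg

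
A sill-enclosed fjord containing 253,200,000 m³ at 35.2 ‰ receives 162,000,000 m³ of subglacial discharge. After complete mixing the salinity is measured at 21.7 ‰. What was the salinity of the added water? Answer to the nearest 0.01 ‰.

Salt balance: 253,200,000×35.2 + 162,000,000×S = 415,200,000×21.7
8,912,640,000 + 162,000,000·S = 9,009,840,000
S = (9,009,840,000 − 8,912,640,000) / 162,000,000 = 0.6 ‰

0.60 ‰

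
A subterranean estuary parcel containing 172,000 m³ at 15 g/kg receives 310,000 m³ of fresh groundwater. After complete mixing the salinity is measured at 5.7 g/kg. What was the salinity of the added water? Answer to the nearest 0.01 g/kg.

0.54 g/kg

Salt balance: 172,000×15 + 310,000×S = 482,000×5.7
2,580,000 + 310,000·S = 2,747,400
S = (2,747,400 − 2,580,000) / 310,000 = 0.54 g/kg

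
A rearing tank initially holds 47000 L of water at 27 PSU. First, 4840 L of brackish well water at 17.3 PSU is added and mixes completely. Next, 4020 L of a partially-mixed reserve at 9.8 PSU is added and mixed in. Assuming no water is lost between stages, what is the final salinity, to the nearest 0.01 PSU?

Mass of salt is conserved:
Initial salt = 47,000×27 = 1,269,000
After stage 1: salt = 1,269,000 + 4,840×17.3 = 1,352,732; volume = 51,840 L; S = 26.094 PSU
After stage 2: salt = 1,352,732 + 4,020×9.8 = 1,392,128; volume = 55,860 L
S = 1,392,128 / 55,860 = 24.9217 PSU

24.92 PSU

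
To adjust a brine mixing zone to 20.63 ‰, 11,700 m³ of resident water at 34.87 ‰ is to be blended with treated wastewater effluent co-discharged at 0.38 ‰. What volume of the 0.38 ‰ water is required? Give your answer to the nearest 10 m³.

8230 m³

Salt balance: 11,700×34.87 + V×0.38 = (11,700+V)×20.63
407,979 + 0.38V = 241,371 + 20.63V
166,608 = 20.25V
V = 8,227.56 m³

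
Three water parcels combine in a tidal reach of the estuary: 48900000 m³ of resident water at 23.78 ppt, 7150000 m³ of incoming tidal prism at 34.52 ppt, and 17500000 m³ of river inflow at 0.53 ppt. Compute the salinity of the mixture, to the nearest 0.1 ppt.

Salt balance:
salt = 48,900,000×23.78 + 7,150,000×34.52 + 17,500,000×0.53 = 1,162,842,000 + 246,818,000 + 9,275,000 = 1,418,935,000
volume = 48,900,000 + 7,150,000 + 17,500,000 = 73,550,000 m³
S = 1,418,935,000 / 73,550,000 = 19.292 ppt

19.3 ppt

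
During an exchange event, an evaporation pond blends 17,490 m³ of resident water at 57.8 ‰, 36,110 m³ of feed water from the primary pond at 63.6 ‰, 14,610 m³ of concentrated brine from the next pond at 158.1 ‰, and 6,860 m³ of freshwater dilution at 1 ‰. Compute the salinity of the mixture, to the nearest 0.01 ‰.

74.92 ‰

Weighted by volume,
salt = 17,490×57.8 + 36,110×63.6 + 14,610×158.1 + 6,860×1 = 1,010,922 + 2,296,596 + 2,309,841 + 6,860 = 5,624,219
volume = 17,490 + 36,110 + 14,610 + 6,860 = 75,070 m³
S = 5,624,219 / 75,070 = 74.9197 ‰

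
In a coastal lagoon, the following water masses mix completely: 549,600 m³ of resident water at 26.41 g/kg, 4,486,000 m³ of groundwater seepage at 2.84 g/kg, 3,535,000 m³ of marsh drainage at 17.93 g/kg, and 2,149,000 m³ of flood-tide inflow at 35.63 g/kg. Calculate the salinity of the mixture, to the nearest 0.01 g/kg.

15.60 g/kg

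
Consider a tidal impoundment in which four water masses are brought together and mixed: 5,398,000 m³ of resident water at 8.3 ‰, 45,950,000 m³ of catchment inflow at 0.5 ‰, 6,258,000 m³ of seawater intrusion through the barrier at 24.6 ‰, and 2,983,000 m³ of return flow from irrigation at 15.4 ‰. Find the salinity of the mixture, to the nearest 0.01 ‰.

4.42 ‰

Weighted by volume,
salt = 5,398,000×8.3 + 45,950,000×0.5 + 6,258,000×24.6 + 2,983,000×15.4 = 44,803,400 + 22,975,000 + 153,946,800 + 45,938,200 = 267,663,400
volume = 5,398,000 + 45,950,000 + 6,258,000 + 2,983,000 = 60,589,000 m³
S = 267,663,400 / 60,589,000 = 4.4177 ‰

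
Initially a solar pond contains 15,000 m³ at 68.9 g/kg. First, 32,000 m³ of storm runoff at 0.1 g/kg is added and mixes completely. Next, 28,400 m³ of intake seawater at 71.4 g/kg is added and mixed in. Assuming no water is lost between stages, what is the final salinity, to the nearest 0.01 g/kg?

40.64 g/kg

By conservation of dissolved salt,
Initial salt = 15,000×68.9 = 1,033,500
After stage 1: salt = 1,033,500 + 32,000×0.1 = 1,036,700; volume = 47,000 m³; S = 22.057 g/kg
After stage 2: salt = 1,036,700 + 28,400×71.4 = 3,064,460; volume = 75,400 m³
S = 3,064,460 / 75,400 = 40.6427 g/kg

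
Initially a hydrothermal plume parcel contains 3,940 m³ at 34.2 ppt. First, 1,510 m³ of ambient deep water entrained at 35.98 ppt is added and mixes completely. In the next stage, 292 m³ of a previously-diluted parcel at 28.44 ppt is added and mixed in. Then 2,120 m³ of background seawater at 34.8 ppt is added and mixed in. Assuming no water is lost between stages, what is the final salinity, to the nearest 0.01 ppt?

Mass of salt is conserved:
Initial salt = 3,940×34.2 = 134,748
After stage 1: salt = 134,748 + 1,510×35.98 = 189,077.8; volume = 5,450 m³; S = 34.693 ppt
After stage 2: salt = 189,077.8 + 292×28.44 = 197,382.28; volume = 5,742 m³; S = 34.375 ppt
After stage 3: salt = 197,382.28 + 2,120×34.8 = 271,158.28; volume = 7,862 m³
S = 271,158.28 / 7,862 = 34.4897 ppt

34.49 ppt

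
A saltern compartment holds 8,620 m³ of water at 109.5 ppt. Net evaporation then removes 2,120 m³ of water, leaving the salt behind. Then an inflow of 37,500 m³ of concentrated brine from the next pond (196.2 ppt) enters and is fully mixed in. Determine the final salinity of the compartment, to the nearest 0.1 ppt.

After evaporation: salt = 8,620×109.5 = 943,890; volume = 8,620 − 2,120 = 6,500 m³
After mixing: salt = 943,890 + 37,500×196.2 = 8,301,390; volume = 6,500 + 37,500 = 44,000 m³
S = 8,301,390 / 44,000 = 188.668 ppt

188.7 ppt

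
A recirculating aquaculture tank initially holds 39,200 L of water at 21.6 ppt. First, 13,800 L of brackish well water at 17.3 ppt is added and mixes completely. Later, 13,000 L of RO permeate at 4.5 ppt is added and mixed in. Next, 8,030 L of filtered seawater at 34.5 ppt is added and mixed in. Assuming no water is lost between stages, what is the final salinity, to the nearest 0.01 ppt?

Mass of salt is conserved:
Initial salt = 39,200×21.6 = 846,720
After stage 1: salt = 846,720 + 13,800×17.3 = 1,085,460; volume = 53,000 L; S = 20.48 ppt
After stage 2: salt = 1,085,460 + 13,000×4.5 = 1,143,960; volume = 66,000 L; S = 17.333 ppt
After stage 3: salt = 1,143,960 + 8,030×34.5 = 1,420,995; volume = 74,030 L
S = 1,420,995 / 74,030 = 19.1949 ppt

19.19 ppt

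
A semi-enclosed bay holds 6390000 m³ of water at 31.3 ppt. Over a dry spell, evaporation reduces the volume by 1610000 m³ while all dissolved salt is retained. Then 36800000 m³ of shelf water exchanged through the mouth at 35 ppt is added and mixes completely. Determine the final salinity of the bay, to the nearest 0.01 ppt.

35.79 ppt

After evaporation: salt = 6,390,000×31.3 = 200,007,000; volume = 6,390,000 − 1,610,000 = 4,780,000 m³
After mixing: salt = 200,007,000 + 36,800,000×35 = 1,488,007,000; volume = 4,780,000 + 36,800,000 = 41,580,000 m³
S = 1,488,007,000 / 41,580,000 = 35.7866 ppt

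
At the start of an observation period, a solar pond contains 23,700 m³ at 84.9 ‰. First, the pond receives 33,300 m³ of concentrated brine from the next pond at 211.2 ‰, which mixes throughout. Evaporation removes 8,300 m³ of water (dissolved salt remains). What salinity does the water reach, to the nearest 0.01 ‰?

After mixing: salt = 23,700×84.9 + 33,300×211.2 = 9,045,090; volume = 57,000 m³
After evaporation: salt unchanged = 9,045,090; volume = 57,000 − 8,300 = 48,700 m³
S = 9,045,090 / 48,700 = 185.7308 ‰

185.73 ‰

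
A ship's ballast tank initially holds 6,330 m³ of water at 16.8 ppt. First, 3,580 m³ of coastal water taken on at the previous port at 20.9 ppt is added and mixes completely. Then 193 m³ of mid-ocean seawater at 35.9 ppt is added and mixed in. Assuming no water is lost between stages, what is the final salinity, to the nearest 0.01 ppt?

18.62 ppt

Total salt / total volume:
Initial salt = 6,330×16.8 = 106,344
After stage 1: salt = 106,344 + 3,580×20.9 = 181,166; volume = 9,910 m³; S = 18.281 ppt
After stage 2: salt = 181,166 + 193×35.9 = 188,094.7; volume = 10,103 m³
S = 188,094.7 / 10,103 = 18.6177 ppt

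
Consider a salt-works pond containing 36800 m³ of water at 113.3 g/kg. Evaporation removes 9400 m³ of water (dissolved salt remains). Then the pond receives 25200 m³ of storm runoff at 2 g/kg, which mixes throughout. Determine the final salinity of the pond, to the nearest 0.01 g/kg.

80.23 g/kg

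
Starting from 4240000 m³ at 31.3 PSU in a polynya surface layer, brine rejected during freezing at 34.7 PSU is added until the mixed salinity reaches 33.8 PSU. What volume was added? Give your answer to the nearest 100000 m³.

11800000 m³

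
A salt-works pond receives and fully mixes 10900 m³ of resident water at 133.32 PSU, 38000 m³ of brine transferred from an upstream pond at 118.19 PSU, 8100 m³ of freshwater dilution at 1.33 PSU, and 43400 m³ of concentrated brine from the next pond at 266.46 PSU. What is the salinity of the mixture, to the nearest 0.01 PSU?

174.50 PSU

Weighted by volume,
salt = 10,900×133.32 + 38,000×118.19 + 8,100×1.33 + 43,400×266.46 = 1,453,188 + 4,491,220 + 10,773 + 11,564,364 = 17,519,545
volume = 10,900 + 38,000 + 8,100 + 43,400 = 100,400 m³
S = 17,519,545 / 100,400 = 174.4975 PSU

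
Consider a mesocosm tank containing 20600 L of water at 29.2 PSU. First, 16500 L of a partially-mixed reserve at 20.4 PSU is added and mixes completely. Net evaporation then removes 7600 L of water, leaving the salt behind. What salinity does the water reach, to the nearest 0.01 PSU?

31.80 PSU

After mixing: salt = 20,600×29.2 + 16,500×20.4 = 938,120; volume = 37,100 L
After evaporation: salt unchanged = 938,120; volume = 37,100 − 7,600 = 29,500 L
S = 938,120 / 29,500 = 31.8007 PSU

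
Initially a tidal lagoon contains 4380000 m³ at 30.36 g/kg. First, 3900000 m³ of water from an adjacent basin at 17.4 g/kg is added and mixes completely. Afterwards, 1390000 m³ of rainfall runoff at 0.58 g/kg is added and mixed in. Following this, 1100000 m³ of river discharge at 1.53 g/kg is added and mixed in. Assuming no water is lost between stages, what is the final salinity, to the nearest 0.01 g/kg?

Mass of salt is conserved:
Initial salt = 4,380,000×30.36 = 132,976,800
After stage 1: salt = 132,976,800 + 3,900,000×17.4 = 200,836,800; volume = 8,280,000 m³; S = 24.256 g/kg
After stage 2: salt = 200,836,800 + 1,390,000×0.58 = 201,643,000; volume = 9,670,000 m³; S = 20.852 g/kg
After stage 3: salt = 201,643,000 + 1,100,000×1.53 = 203,326,000; volume = 10,770,000 m³
S = 203,326,000 / 10,770,000 = 18.8789 g/kg

18.88 g/kg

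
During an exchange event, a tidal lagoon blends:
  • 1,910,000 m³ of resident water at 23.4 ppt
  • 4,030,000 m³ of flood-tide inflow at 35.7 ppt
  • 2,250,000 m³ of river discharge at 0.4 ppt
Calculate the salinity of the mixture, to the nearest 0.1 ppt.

Salt balance:
salt = 1,910,000×23.4 + 4,030,000×35.7 + 2,250,000×0.4 = 44,694,000 + 143,871,000 + 900,000 = 189,465,000
volume = 1,910,000 + 4,030,000 + 2,250,000 = 8,190,000 m³
S = 189,465,000 / 8,190,000 = 23.134 ppt

23.1 ppt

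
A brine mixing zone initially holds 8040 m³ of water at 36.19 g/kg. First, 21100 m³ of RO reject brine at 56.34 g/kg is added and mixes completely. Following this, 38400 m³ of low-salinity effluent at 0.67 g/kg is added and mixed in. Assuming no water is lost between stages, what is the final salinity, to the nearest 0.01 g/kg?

Total salt / total volume:
Initial salt = 8,040×36.19 = 290,967.6
After stage 1: salt = 290,967.6 + 21,100×56.34 = 1,479,741.6; volume = 29,140 m³; S = 50.78 g/kg
After stage 2: salt = 1,479,741.6 + 38,400×0.67 = 1,505,469.6; volume = 67,540 m³
S = 1,505,469.6 / 67,540 = 22.29 g/kg

22.29 g/kg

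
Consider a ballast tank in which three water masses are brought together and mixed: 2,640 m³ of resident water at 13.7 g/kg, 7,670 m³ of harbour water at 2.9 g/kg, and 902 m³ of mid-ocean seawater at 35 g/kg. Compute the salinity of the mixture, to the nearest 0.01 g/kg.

Mass of salt is conserved:
salt = 2,640×13.7 + 7,670×2.9 + 902×35 = 36,168 + 22,243 + 31,570 = 89,981
volume = 2,640 + 7,670 + 902 = 11,212 m³
S = 89,981 / 11,212 = 8.0254 g/kg

8.03 g/kg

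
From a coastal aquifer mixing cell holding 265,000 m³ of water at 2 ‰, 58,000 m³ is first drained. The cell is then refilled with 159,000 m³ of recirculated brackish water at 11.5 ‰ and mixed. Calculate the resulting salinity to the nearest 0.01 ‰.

Remaining after removal: 207,000 m³ at 2 ‰ (salt = 414,000)
After addition: salt = 414,000 + 159,000×11.5 = 2,242,500; volume = 366,000 m³
S = 2,242,500 / 366,000 = 6.127 ‰

6.13 ‰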